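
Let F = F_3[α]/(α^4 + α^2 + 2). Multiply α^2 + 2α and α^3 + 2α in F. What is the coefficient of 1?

2

Multiply in F_3[α]: (α^2 + 2α)·(α^3 + 2α) = α^5 + 2α^4 + 2α^3 + α^2.
Reduce using α^4 ≡ 2α^2 + 1 (mod α^4 + α^2 + 2).
Reduced: α^3 + 2α^2 + α + 2.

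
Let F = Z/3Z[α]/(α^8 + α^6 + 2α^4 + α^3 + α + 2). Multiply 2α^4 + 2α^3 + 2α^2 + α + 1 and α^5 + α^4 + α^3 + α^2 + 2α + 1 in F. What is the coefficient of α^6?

Multiply in Z/3Z[α]: (2α^4 + 2α^3 + 2α^2 + α + 1)·(α^5 + α^4 + α^3 + α^2 + 2α + 1) = 2α^9 + α^8 + α^6 + α^5 + α^4 + 2α^3 + 2α^2 + 1.
Reduce using α^8 ≡ 2α^6 + α^4 + 2α^3 + 2α + 1 (mod α^8 + α^6 + 2α^4 + α^3 + α + 2).
Reduced: α^7 + α^3 + α + 2.

0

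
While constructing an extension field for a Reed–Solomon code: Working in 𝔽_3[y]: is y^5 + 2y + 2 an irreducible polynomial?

Yes

Write P(y) = y^5 + 2y + 2.
Check for roots in 𝔽_3: P(0) = 2; P(1) = 2; P(2) = 2.
No roots, so no linear factors.
Monic irreducibles of degree 2 over GF(3): y^2 + 1, y^2 + y + 2, y^2 + 2y + 2.
None of them divide P (all give nonzero remainder).
No irreducible factor of degree ≤ 2 exists, so P is irreducible over GF(3).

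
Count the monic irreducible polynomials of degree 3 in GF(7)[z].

Gauss's count: N_{7}(3) = (1/3) Σ_{d|3} μ(3/d)·7^d.
Divisors of 3: 1, 3; μ(3/d) for each: -1, 1.
Σ = − 7^1 + 7^3 = 336.
N = 336/3 = 112.

112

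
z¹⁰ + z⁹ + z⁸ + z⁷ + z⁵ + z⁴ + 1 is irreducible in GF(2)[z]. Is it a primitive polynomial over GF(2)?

Write f(z) = z¹⁰ + z⁹ + z⁸ + z⁷ + z⁵ + z⁴ + 1.
|GF(2^10)^×| = 2^10 − 1 = 1023. Prime factorization: 1023 = 3·11·31.
f is primitive ⇔ z has order 1023 in GF(2)[z]/(f), i.e. z^(1023/q) ≠ 1 for each prime q | 1023.
z^(341) mod f = z⁷ + z⁶ + z³ + z.
z^(93) mod f = z⁹ + z⁸ + z⁶ + z.
z^(33) mod f = z⁹ + z⁶ + z⁵ + z².
None equal 1, so z has full order 1023; f is primitive.

Yes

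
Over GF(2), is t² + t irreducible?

No

Write P(t) = t² + t.
Check for roots in GF(2): P(0) = 0 → root; P(1) = 0 → root.
P(0) = 0, so (t) divides P(t); P is reducible.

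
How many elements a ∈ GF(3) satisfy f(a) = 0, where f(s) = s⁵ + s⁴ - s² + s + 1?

1

Evaluate at each of the 3 elements of GF(3):
f(0) = 1; f(1) = 0 → root; f(2) = 2.
Roots: {1}.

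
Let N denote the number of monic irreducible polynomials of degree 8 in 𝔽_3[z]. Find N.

Gauss's count: N_{3}(8) = (1/8) Σ_{d|8} μ(8/d)·3^d.
Divisors of 8: 1, 2, 4, 8; μ(8/d) for each: 0, 0, -1, 1.
Σ = − 3^4 + 3^8 = 6480.
N = 6480/8 = 810.

810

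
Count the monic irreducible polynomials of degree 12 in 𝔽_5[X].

20343700

By the necklace-counting formula, N_5(12) = (1/12) Σ_{d|12} μ(12/d)·5^d.
Divisors of 12: 1, 2, 3, 4, 6, 12; μ(12/d) for each: 0, 1, 0, -1, -1, 1.
Σ = 5^2 − 5^4 − 5^6 + 5^12 = 244124400.
N = 244124400/12 = 20343700.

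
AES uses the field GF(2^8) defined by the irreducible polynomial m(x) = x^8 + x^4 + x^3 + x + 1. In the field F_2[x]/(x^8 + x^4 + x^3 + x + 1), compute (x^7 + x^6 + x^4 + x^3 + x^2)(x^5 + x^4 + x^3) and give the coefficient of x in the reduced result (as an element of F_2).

1

Multiply in F_2[x]: (x^7 + x^6 + x^4 + x^3 + x^2)·(x^5 + x^4 + x^3) = x^12 + x^7 + x^5.
Reduce using x^8 ≡ x^4 + x^3 + x + 1 (mod x^8 + x^4 + x^3 + x + 1).
Reduced: x^3 + x + 1.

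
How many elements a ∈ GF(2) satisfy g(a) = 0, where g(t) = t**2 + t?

2

Evaluate at each of the 2 elements of GF(2):
g(0) = 0 → root; g(1) = 0 → root.
Roots: {0, 1}.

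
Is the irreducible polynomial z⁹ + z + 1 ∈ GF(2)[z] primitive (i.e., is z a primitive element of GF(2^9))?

Write f(z) = z⁹ + z + 1.
|GF(2^9)^×| = 2^9 − 1 = 511. Prime factorization: 511 = 7·73.
f is primitive ⇔ z has order 511 in GF(2)[z]/(f), i.e. z^(511/q) ≠ 1 for each prime q | 511.
z^(73) mod f = 1
z^(7) mod f = z⁷.
Since z^(73) = 1, the order of z divides 73 < 511; not primitive.

No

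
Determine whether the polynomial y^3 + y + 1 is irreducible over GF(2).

Yes

Write h(y) = y^3 + y + 1.
Check for roots in GF(2): h(0) = 1; h(1) = 1.
No roots. A degree-3 polynomial over a field with no linear factor is irreducible.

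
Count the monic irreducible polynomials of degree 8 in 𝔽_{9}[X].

5380020

x^(9^8) − x is the product of all monic irreducibles of degree dividing 8; Möbius inversion gives N = (1/8) Σ μ(8/d)·9^d.
Divisors of 8: 1, 2, 4, 8; μ(8/d) for each: 0, 0, -1, 1.
Σ = − 9^4 + 9^8 = 43040160.
N = 43040160/8 = 5380020.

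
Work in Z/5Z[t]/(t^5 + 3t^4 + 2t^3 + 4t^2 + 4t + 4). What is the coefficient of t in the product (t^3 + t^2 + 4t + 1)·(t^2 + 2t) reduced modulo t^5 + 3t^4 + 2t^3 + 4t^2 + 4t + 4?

Multiply in Z/5Z[t]: (t^3 + t^2 + 4t + 1)·(t^2 + 2t) = t^5 + 3t^4 + t^3 + 4t^2 + 2t.
Reduce using t^5 ≡ 2t^4 + 3t^3 + t^2 + t + 1 (mod t^5 + 3t^4 + 2t^3 + 4t^2 + 4t + 4).
Reduced: 4t^3 + 3t + 1.

3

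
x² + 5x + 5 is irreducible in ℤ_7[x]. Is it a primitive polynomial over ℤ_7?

Write f(x) = x² + 5x + 5.
|GF(7^2)^×| = 7^2 − 1 = 48. Prime factorization: 48 = 2^4·3.
f is primitive ⇔ x has order 48 in GF(7)[x]/(f), i.e. x^(48/q) ≠ 1 for each prime q | 48.
x^(24) mod f = 6.
x^(16) mod f = 4.
None equal 1, so x has full order 48; f is primitive.

Yes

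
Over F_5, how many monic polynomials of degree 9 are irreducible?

217000

x^(5^9) − x is the product of all monic irreducibles of degree dividing 9; Möbius inversion gives N = (1/9) Σ μ(9/d)·5^d.
Divisors of 9: 1, 3, 9; μ(9/d) for each: 0, -1, 1.
Σ = − 5^3 + 5^9 = 1953000.
N = 1953000/9 = 217000.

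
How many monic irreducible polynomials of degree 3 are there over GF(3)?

Gauss's count: N_{3}(3) = (1/3) Σ_{d|3} μ(3/d)·3^d.
Divisors of 3: 1, 3; μ(3/d) for each: -1, 1.
Σ = − 3^1 + 3^3 = 24.
N = 24/3 = 8.

8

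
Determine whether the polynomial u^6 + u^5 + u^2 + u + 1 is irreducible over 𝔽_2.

Yes

Write m(u) = u^6 + u^5 + u^2 + u + 1.
Check for roots in 𝔽_2: m(0) = 1; m(1) = 1.
No roots, so no linear factors.
Monic irreducibles of degree 2 over GF(2): u^2 + u + 1.
None of them divide m (all give nonzero remainder).
Monic irreducibles of degree 3 over GF(2): u^3 + u + 1, u^3 + u^2 + 1.
None of them divide m (all give nonzero remainder).
No irreducible factor of degree ≤ 3 exists, so m is irreducible over GF(2).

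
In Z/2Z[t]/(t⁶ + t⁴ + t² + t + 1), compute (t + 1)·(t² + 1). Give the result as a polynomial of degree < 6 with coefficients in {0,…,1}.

t^3 + t^2 + t + 1

Multiply in Z/2Z[t]: (t + 1)·(t² + 1) = t³ + t² + t + 1.
Reduced: t³ + t² + t + 1.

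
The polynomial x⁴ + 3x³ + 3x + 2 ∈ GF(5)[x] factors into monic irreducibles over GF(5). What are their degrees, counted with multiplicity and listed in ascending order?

4

Write g(x) = x⁴ + 3x³ + 3x + 2.
Roots in GF(5): g(0) = 2; g(1) = 4; g(2) = 3; g(3) = 3; g(4) = 2.
Complete factorization: g(x) = (x⁴ + 3x³ + 3x + 2).
Factor degrees with multiplicity: 4 = 4.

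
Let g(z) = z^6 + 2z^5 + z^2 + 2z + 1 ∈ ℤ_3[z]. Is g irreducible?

Check for roots in ℤ_3: g(0) = 1; g(1) = 1; g(2) = 2.
No roots, so no linear factors.
Monic irreducibles of degree 2 over GF(3): z^2 + 1, z^2 + z + 2, z^2 + 2z + 2.
None of them divide g (all give nonzero remainder).
Degree-3 irreducible divisors: test the 8 monic irreducibles of degree 3 over GF(3).
None of them divide g (all give nonzero remainder).
No irreducible factor of degree ≤ 3 exists, so g is irreducible over GF(3).

Yes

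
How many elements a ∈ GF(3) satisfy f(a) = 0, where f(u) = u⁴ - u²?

3

Evaluate at each of the 3 elements of GF(3):
f(0) = 0 → root; f(1) = 0 → root; f(2) = 0 → root.
Roots: {0, 1, 2}.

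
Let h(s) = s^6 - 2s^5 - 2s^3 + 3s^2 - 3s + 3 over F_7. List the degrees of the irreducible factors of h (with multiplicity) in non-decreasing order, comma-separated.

1, 1, 1, 1, 1, 1

Linear factors from roots: (s - 1), (s - 2), (s - 3), (s + 1).
Complete factorization: h(s) = (s + 1)·(s - 2)·(s - 3)^2·(s - 1)^2.
Factor degrees with multiplicity: 1 + 1 + 1 + 1 + 1 + 1 = 6.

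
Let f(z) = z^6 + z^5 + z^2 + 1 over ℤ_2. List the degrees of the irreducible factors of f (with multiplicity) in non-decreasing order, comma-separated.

1, 2, 3

Roots in ℤ_2: f(0) = 1; f(1) = 0 → root.
Linear factors from roots: (z + 1).
Complete factorization: f(z) = (z + 1)·(z^2 + z + 1)·(z^3 + z^2 + 1).
Factor degrees with multiplicity: 1 + 2 + 3 = 6.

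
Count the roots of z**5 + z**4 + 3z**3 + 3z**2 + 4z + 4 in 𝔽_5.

1

Write h(z) = z**5 + z**4 + 3z**3 + 3z**2 + 4z + 4.
Evaluate at each of the 5 elements of 𝔽_5:
h(0) = 4; h(1) = 1; h(2) = 1; h(3) = 3; h(4) = 0 → root.
Roots: {4}.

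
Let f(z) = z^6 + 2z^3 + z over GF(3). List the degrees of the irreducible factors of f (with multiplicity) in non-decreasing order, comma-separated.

Roots in GF(3): f(0) = 0 → root; f(1) = 1; f(2) = 1.
Linear factors from roots: (z).
Complete factorization: f(z) = (z)·(z^2 + z + 2)·(z^3 + 2z^2 + 2z + 2).
Factor degrees with multiplicity: 1 + 2 + 3 = 6.

1, 2, 3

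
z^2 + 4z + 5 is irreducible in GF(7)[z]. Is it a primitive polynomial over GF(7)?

Write f(z) = z^2 + 4z + 5.
|GF(7^2)^×| = 7^2 − 1 = 48. Prime factorization: 48 = 2^4·3.
f is primitive ⇔ z has order 48 in GF(7)[z]/(f), i.e. z^(48/q) ≠ 1 for each prime q | 48.
z^(24) mod f = 6.
z^(16) mod f = 4.
None equal 1, so z has full order 48; f is primitive.

Yes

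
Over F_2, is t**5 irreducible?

Write P(t) = t**5.
Check for roots in F_2: P(0) = 0 → root; P(1) = 1.
P(0) = 0, so (t) divides P(t); P is reducible.

No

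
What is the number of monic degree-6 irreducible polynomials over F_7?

19544

The number of monic irreducibles of degree 6 over GF(7) is (1/6)·Σ_{d∣6} μ(6/d) 7^d.
Divisors of 6: 1, 2, 3, 6; μ(6/d) for each: 1, -1, -1, 1.
Σ = 7^1 − 7^2 − 7^3 + 7^6 = 117264.
N = 117264/6 = 19544.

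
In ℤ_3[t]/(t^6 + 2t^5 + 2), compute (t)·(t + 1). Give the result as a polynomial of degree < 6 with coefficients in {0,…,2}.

Multiply in ℤ_3[t]: (t)·(t + 1) = t^2 + t.
Reduced: t^2 + t.

t^2 + t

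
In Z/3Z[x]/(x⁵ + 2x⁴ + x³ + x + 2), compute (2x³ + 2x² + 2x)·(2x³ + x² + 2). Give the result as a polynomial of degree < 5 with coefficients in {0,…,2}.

Multiply in Z/3Z[x]: (2x³ + 2x² + 2x)·(2x³ + x² + 2) = x⁶ + x² + x.
Reduce using x⁵ ≡ x⁴ + 2x³ + 2x + 1 (mod x⁵ + 2x⁴ + x³ + x + 2).
Reduced: 2x³ + x + 1.

2x^3 + x + 1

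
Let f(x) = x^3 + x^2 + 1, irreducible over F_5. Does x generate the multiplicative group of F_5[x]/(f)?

No

|GF(5^3)^×| = 5^3 − 1 = 124. Prime factorization: 124 = 2^2·31.
f is primitive ⇔ x has order 124 in GF(5)[x]/(f), i.e. x^(124/q) ≠ 1 for each prime q | 124.
x^(62) mod f = 1
x^(4) mod f = x^2 + 4x + 1.
Since x^(62) = 1, the order of x divides 62 < 124; not primitive.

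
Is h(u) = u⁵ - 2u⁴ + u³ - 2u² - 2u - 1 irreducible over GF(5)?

No

Check for roots in GF(5): h(0) = 4; h(1) = 0 → root; h(2) = 0 → root; h(3) = 3; h(4) = 0 → root.
h(1) = 0, so (u − 1) divides h(u); h is reducible.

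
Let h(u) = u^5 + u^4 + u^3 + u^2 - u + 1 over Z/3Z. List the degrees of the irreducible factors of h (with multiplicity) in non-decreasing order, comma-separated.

Roots in Z/3Z: h(0) = 1; h(1) = 1; h(2) = 2.
Complete factorization: h(u) = (u^5 + u^4 + u^3 + u^2 - u + 1).
Factor degrees with multiplicity: 5 = 5.

5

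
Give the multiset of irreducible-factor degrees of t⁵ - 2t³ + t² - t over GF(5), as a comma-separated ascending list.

1, 1, 3

Write h(t) = t⁵ - 2t³ + t² - t.
Roots in GF(5): h(0) = 0 → root; h(1) = 4; h(2) = 3; h(3) = 0 → root; h(4) = 3.
Linear factors from roots: (t), (t + 2).
Complete factorization: h(t) = (t)·(t + 2)·(t³ - 2t² + 2t + 2).
Factor degrees with multiplicity: 1 + 1 + 3 = 5.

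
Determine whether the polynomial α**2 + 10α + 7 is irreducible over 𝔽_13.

Write f(α) = α**2 + 10α + 7.
Check each element of 𝔽_13 for a root: f(0)=7, f(1)=5, f(2)=5, f(3)=7, f(4)=11, f(5)=4, f(6)=12, f(7)=9, f(8)=8, f(9)=9, f(10)=12, f(11)=4, f(12)=11.
No roots. A degree-2 polynomial over a field with no linear factor is irreducible.

Yes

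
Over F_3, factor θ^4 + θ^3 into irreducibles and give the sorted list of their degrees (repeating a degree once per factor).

Write f(θ) = θ^4 + θ^3.
Roots in F_3: f(0) = 0 → root; f(1) = 2; f(2) = 0 → root.
Linear factors from roots: (θ), (θ + 1).
Complete factorization: f(θ) = (θ + 1)·(θ)^3.
Factor degrees with multiplicity: 1 + 1 + 1 + 1 = 4.

1, 1, 1, 1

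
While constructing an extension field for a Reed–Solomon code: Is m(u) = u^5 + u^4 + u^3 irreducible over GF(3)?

Check for roots in GF(3): m(0) = 0 → root; m(1) = 0 → root; m(2) = 2.
m(0) = 0, so (u) divides m(u); m is reducible.

No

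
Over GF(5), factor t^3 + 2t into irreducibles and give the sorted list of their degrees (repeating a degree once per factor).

Write f(t) = t^3 + 2t.
Roots in GF(5): f(0) = 0 → root; f(1) = 3; f(2) = 2; f(3) = 3; f(4) = 2.
Linear factors from roots: (t).
Complete factorization: f(t) = (t)·(t^2 + 2).
Factor degrees with multiplicity: 1 + 2 = 3.

1, 2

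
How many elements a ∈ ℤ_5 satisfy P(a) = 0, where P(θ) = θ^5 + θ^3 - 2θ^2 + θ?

3

Evaluate at each of the 5 elements of ℤ_5:
P(0) = 0 → root; P(1) = 1; P(2) = 4; P(3) = 0 → root; P(4) = 0 → root.
Roots: {0, 3, 4}.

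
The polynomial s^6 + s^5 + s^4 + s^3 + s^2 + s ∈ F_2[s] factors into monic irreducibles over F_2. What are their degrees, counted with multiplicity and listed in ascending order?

1, 1, 2, 2

Write g(s) = s^6 + s^5 + s^4 + s^3 + s^2 + s.
Roots in F_2: g(0) = 0 → root; g(1) = 0 → root.
Linear factors from roots: (s), (s + 1).
Complete factorization: g(s) = (s)·(s + 1)·(s^2 + s + 1)^2.
Factor degrees with multiplicity: 1 + 1 + 2 + 2 = 6.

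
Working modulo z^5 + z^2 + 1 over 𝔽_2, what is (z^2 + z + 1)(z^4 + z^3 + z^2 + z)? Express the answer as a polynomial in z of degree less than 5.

z^4

Multiply in 𝔽_2[z]: (z^2 + z + 1)·(z^4 + z^3 + z^2 + z) = z^6 + z^4 + z^3 + z.
Reduce using z^5 ≡ z^2 + 1 (mod z^5 + z^2 + 1).
Reduced: z^4.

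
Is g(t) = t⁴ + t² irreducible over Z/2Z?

Check for roots in Z/2Z: g(0) = 0 → root; g(1) = 0 → root.
g(0) = 0, so (t) divides g(t); g is reducible.

No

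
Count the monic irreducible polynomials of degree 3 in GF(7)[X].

x^(7^3) − x is the product of all monic irreducibles of degree dividing 3; Möbius inversion gives N = (1/3) Σ μ(3/d)·7^d.
Divisors of 3: 1, 3; μ(3/d) for each: -1, 1.
Σ = − 7^1 + 7^3 = 336.
N = 336/3 = 112.

112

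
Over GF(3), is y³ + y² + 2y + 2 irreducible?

No

Write P(y) = y³ + y² + 2y + 2.
Check for roots in GF(3): P(0) = 2; P(1) = 0 → root; P(2) = 0 → root.
P(1) = 0, so (y − 1) divides P(y); P is reducible.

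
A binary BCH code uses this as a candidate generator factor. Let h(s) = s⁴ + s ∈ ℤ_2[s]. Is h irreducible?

No

Check for roots in ℤ_2: h(0) = 0 → root; h(1) = 0 → root.
h(0) = 0, so (s) divides h(s); h is reducible.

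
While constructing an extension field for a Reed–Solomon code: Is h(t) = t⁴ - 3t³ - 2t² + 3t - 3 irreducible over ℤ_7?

Yes

Check for roots in ℤ_7: h(0) = 4; h(1) = 3; h(2) = 1; h(3) = 2; h(4) = 6; h(5) = 2; h(6) = 3.
No roots, so no linear factors.
Degree-2 irreducible divisors: test the 21 monic irreducibles of degree 2 over GF(7).
None of them divide h (all give nonzero remainder).
No irreducible factor of degree ≤ 2 exists, so h is irreducible over GF(7).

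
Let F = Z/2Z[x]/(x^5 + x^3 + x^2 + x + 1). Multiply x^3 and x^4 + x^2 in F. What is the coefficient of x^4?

1

Multiply in Z/2Z[x]: (x^3)·(x^4 + x^2) = x^7 + x^5.
Reduce using x^5 ≡ x^3 + x^2 + x + 1 (mod x^5 + x^3 + x^2 + x + 1).
Reduced: x^4 + x^3 + x^2.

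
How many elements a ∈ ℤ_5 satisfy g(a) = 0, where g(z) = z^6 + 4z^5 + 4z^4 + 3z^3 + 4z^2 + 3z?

Evaluate at each of the 5 elements of ℤ_5:
g(0) = 0 → root; g(1) = 4; g(2) = 2; g(3) = 1; g(4) = 4.
Roots: {0}.

1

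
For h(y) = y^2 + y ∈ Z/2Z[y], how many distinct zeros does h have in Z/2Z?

Evaluate at each of the 2 elements of Z/2Z:
h(0) = 0 → root; h(1) = 0 → root.
Roots: {0, 1}.

2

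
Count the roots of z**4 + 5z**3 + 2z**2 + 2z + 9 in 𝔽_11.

Write h(z) = z**4 + 5z**3 + 2z**2 + 2z + 9.
Evaluate at each of the 11 elements of 𝔽_11:
h(0) = 9; h(1) = 8; h(2) = 0 → root; h(3) = 7; h(4) = 9; h(5) = 10; h(6) = 5; h(7) = 2; h(8) = 0 → root; h(9) = 0 → root; h(10) = 5.
Roots: {2, 8, 9}.

3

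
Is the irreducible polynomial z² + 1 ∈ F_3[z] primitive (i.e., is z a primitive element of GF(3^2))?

No

Write f(z) = z² + 1.
|GF(3^2)^×| = 3^2 − 1 = 8. Prime factorization: 8 = 2^3.
f is primitive ⇔ z has order 8 in GF(3)[z]/(f), i.e. z^(8/q) ≠ 1 for each prime q | 8.
z^(4) mod f = 1
Since z^(4) = 1, the order of z divides 4 < 8; not primitive.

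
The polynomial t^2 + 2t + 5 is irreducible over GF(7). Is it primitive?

Write f(t) = t^2 + 2t + 5.
|GF(7^2)^×| = 7^2 − 1 = 48. Prime factorization: 48 = 2^4·3.
f is primitive ⇔ t has order 48 in GF(7)[t]/(f), i.e. t^(48/q) ≠ 1 for each prime q | 48.
t^(24) mod f = 6.
t^(16) mod f = 4.
None equal 1, so t has full order 48; f is primitive.

Yes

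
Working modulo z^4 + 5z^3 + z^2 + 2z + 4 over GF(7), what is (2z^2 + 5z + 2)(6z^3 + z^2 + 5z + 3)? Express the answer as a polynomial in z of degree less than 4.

z^3 + 2z^2 + 5z + 6

Multiply in GF(7)[z]: (2z^2 + 5z + 2)·(6z^3 + z^2 + 5z + 3) = 5z^5 + 4z^4 + 6z^3 + 5z^2 + 4z + 6.
Reduce using z^4 ≡ 2z^3 + 6z^2 + 5z + 3 (mod z^4 + 5z^3 + z^2 + 2z + 4).
Reduced: z^3 + 2z^2 + 5z + 6.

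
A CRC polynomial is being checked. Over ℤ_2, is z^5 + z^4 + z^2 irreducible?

Write P(z) = z^5 + z^4 + z^2.
Check for roots in ℤ_2: P(0) = 0 → root; P(1) = 1.
P(0) = 0, so (z) divides P(z); P is reducible.

No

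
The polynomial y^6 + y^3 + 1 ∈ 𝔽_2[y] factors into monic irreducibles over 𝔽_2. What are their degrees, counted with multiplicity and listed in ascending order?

6

Write f(y) = y^6 + y^3 + 1.
Roots in 𝔽_2: f(0) = 1; f(1) = 1.
Complete factorization: f(y) = (y^6 + y^3 + 1).
Factor degrees with multiplicity: 6 = 6.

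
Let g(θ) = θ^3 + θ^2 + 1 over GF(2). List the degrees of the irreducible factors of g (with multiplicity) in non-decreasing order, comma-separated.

3

Roots in GF(2): g(0) = 1; g(1) = 1.
Complete factorization: g(θ) = (θ^3 + θ^2 + 1).
Factor degrees with multiplicity: 3 = 3.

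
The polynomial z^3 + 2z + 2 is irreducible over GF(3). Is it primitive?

Write f(z) = z^3 + 2z + 2.
|GF(3^3)^×| = 3^3 − 1 = 26. Prime factorization: 26 = 2·13.
f is primitive ⇔ z has order 26 in GF(3)[z]/(f), i.e. z^(26/q) ≠ 1 for each prime q | 26.
z^(13) mod f = 1
z^(2) mod f = z^2.
Since z^(13) = 1, the order of z divides 13 < 26; not primitive.

No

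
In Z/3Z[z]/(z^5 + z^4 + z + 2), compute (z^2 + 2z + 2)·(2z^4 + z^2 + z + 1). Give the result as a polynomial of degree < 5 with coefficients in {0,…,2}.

z + 1

Multiply in Z/3Z[z]: (z^2 + 2z + 2)·(2z^4 + z^2 + z + 1) = 2z^6 + z^5 + 2z^4 + 2z^2 + z + 2.
Reduce using z^5 ≡ 2z^4 + 2z + 1 (mod z^5 + z^4 + z + 2).
Reduced: z + 1.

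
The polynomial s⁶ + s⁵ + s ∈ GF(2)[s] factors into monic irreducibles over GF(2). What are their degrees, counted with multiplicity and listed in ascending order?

Write f(s) = s⁶ + s⁵ + s.
Roots in GF(2): f(0) = 0 → root; f(1) = 1.
Linear factors from roots: (s).
Complete factorization: f(s) = (s)·(s² + s + 1)·(s³ + s + 1).
Factor degrees with multiplicity: 1 + 2 + 3 = 6.

1, 2, 3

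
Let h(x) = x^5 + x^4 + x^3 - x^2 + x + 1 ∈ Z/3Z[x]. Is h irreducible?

Check for roots in Z/3Z: h(0) = 1; h(1) = 1; h(2) = 1.
No roots, so no linear factors.
Monic irreducibles of degree 2 over GF(3): x^2 + 1, x^2 + x - 1, x^2 - x - 1.
None of them divide h (all give nonzero remainder).
No irreducible factor of degree ≤ 2 exists, so h is irreducible over GF(3).

Yes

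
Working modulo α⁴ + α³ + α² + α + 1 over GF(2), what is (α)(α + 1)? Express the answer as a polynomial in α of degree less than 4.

Multiply in GF(2)[α]: (α)·(α + 1) = α² + α.
Reduced: α² + α.

α^2 + α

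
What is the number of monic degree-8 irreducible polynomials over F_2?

x^(2^8) − x is the product of all monic irreducibles of degree dividing 8; Möbius inversion gives N = (1/8) Σ μ(8/d)·2^d.
Divisors of 8: 1, 2, 4, 8; μ(8/d) for each: 0, 0, -1, 1.
Σ = − 2^4 + 2^8 = 240.
N = 240/8 = 30.

30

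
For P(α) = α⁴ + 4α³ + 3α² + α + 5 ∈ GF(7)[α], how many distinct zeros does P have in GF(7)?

2

Evaluate at each of the 7 elements of GF(7):
P(0) = 5; P(1) = 0 → root; P(2) = 4; P(3) = 0 → root; P(4) = 2; P(5) = 6; P(6) = 4.
Roots: {1, 3}.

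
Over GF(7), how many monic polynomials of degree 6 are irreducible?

19544

Gauss's count: N_{7}(6) = (1/6) Σ_{d|6} μ(6/d)·7^d.
Divisors of 6: 1, 2, 3, 6; μ(6/d) for each: 1, -1, -1, 1.
Σ = 7^1 − 7^2 − 7^3 + 7^6 = 117264.
N = 117264/6 = 19544.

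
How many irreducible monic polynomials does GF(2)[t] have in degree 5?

The number of monic irreducibles of degree 5 over GF(2) is (1/5)·Σ_{d∣5} μ(5/d) 2^d.
Divisors of 5: 1, 5; μ(5/d) for each: -1, 1.
Σ = − 2^1 + 2^5 = 30.
N = 30/5 = 6.

6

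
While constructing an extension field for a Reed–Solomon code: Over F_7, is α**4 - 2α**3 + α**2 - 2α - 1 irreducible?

Yes

Write P(α) = α**4 - 2α**3 + α**2 - 2α - 1.
Check for roots in F_7: P(0) = 6; P(1) = 4; P(2) = 6; P(3) = 1; P(4) = 2; P(5) = 4; P(6) = 5.
No roots, so no linear factors.
Degree-2 irreducible divisors: test the 21 monic irreducibles of degree 2 over GF(7).
None of them divide P (all give nonzero remainder).
No irreducible factor of degree ≤ 2 exists, so P is irreducible over GF(7).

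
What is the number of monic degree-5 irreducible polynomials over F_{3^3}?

By the necklace-counting formula, N_27(5) = (1/5) Σ_{d|5} μ(5/d)·27^d.
Divisors of 5: 1, 5; μ(5/d) for each: -1, 1.
Σ = − 27^1 + 27^5 = 14348880.
N = 14348880/5 = 2869776.

2869776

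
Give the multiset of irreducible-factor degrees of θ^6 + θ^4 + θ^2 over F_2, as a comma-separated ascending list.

1, 1, 2, 2

Write f(θ) = θ^6 + θ^4 + θ^2.
Roots in F_2: f(0) = 0 → root; f(1) = 1.
Linear factors from roots: (θ).
Complete factorization: f(θ) = (θ)^2·(θ^2 + θ + 1)^2.
Factor degrees with multiplicity: 1 + 1 + 2 + 2 = 6.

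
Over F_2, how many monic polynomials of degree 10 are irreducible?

99

The number of monic irreducibles of degree 10 over GF(2) is (1/10)·Σ_{d∣10} μ(10/d) 2^d.
Divisors of 10: 1, 2, 5, 10; μ(10/d) for each: 1, -1, -1, 1.
Σ = 2^1 − 2^2 − 2^5 + 2^10 = 990.
N = 990/10 = 99.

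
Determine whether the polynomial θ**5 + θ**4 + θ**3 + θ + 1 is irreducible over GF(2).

Yes

Write h(θ) = θ**5 + θ**4 + θ**3 + θ + 1.
Check for roots in GF(2): h(0) = 1; h(1) = 1.
No roots, so no linear factors.
Monic irreducibles of degree 2 over GF(2): θ**2 + θ + 1.
None of them divide h (all give nonzero remainder).
No irreducible factor of degree ≤ 2 exists, so h is irreducible over GF(2).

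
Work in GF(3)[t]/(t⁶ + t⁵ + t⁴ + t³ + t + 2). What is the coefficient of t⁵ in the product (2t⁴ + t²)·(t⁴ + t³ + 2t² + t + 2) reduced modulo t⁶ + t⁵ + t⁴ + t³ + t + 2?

Multiply in GF(3)[t]: (2t⁴ + t²)·(t⁴ + t³ + 2t² + t + 2) = 2t⁸ + 2t⁷ + 2t⁶ + t³ + 2t².
Reduce using t⁶ ≡ 2t⁵ + 2t⁴ + 2t³ + 2t + 1 (mod t⁶ + t⁵ + t⁴ + t³ + t + 2).
Reduced: t⁵ + 2t³ + t².

1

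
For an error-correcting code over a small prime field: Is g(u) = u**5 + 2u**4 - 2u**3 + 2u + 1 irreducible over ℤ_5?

Check for roots in ℤ_5: g(0) = 1; g(1) = 4; g(2) = 3; g(3) = 3; g(4) = 2.
No roots, so no linear factors.
Degree-2 irreducible divisors: test the 10 monic irreducibles of degree 2 over GF(5).
None of them divide g (all give nonzero remainder).
No irreducible factor of degree ≤ 2 exists, so g is irreducible over GF(5).

Yes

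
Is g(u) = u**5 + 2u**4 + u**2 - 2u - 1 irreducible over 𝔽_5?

Check for roots in 𝔽_5: g(0) = 4; g(1) = 1; g(2) = 3; g(3) = 2; g(4) = 3.
No roots, so no linear factors.
Degree-2 irreducible divisors: test the 10 monic irreducibles of degree 2 over GF(5).
None of them divide g (all give nonzero remainder).
No irreducible factor of degree ≤ 2 exists, so g is irreducible over GF(5).

Yes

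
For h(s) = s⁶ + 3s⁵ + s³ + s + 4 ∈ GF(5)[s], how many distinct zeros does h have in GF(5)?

Evaluate at each of the 5 elements of GF(5):
h(0) = 4; h(1) = 0 → root; h(2) = 4; h(3) = 2; h(4) = 0 → root.
Roots: {1, 4}.

2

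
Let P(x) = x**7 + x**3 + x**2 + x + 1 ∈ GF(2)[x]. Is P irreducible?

Yes

Check for roots in GF(2): P(0) = 1; P(1) = 1.
No roots, so no linear factors.
Monic irreducibles of degree 2 over GF(2): x**2 + x + 1.
None of them divide P (all give nonzero remainder).
Monic irreducibles of degree 3 over GF(2): x**3 + x + 1, x**3 + x**2 + 1.
None of them divide P (all give nonzero remainder).
No irreducible factor of degree ≤ 3 exists, so P is irreducible over GF(2).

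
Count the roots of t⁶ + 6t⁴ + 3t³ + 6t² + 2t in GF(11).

Write g(t) = t⁶ + 6t⁴ + 3t³ + 6t² + 2t.
Evaluate at each of the 11 elements of GF(11):
g(0) = 0 → root; g(1) = 7; g(2) = 3; g(3) = 3; g(4) = 10; g(5) = 0 → root; g(6) = 0 → root; g(7) = 6; g(8) = 5; g(9) = 2; g(10) = 8.
Roots: {0, 5, 6}.

3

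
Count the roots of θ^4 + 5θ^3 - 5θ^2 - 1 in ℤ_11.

2

Write f(θ) = θ^4 + 5θ^3 - 5θ^2 - 1.
Evaluate at each of the 11 elements of ℤ_11:
f(0) = 10; f(1) = 0 → root; f(2) = 2; f(3) = 5; f(4) = 0 → root; f(5) = 2; f(6) = 6; f(7) = 9; f(8) = 10; f(9) = 10; f(10) = 1.
Roots: {1, 4}.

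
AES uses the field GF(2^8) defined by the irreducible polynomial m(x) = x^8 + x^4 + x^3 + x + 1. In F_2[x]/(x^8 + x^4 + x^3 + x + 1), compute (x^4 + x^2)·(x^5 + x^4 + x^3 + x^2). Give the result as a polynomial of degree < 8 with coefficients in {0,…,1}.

Multiply in F_2[x]: (x^4 + x^2)·(x^5 + x^4 + x^3 + x^2) = x^9 + x^8 + x^5 + x^4.
Reduce using x^8 ≡ x^4 + x^3 + x + 1 (mod x^8 + x^4 + x^3 + x + 1).
Reduced: x^4 + x^3 + x^2 + 1.

x^4 + x^3 + x^2 + 1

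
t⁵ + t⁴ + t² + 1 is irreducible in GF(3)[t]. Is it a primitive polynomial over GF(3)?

Yes

Write f(t) = t⁵ + t⁴ + t² + 1.
|GF(3^5)^×| = 3^5 − 1 = 242. Prime factorization: 242 = 2·11^2.
f is primitive ⇔ t has order 242 in GF(3)[t]/(f), i.e. t^(242/q) ≠ 1 for each prime q | 242.
t^(121) mod f = 2.
t^(22) mod f = t⁴ + 2t³ + 2t².
None equal 1, so t has full order 242; f is primitive.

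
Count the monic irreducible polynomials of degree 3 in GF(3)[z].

x^(3^3) − x is the product of all monic irreducibles of degree dividing 3; Möbius inversion gives N = (1/3) Σ μ(3/d)·3^d.
Divisors of 3: 1, 3; μ(3/d) for each: -1, 1.
Σ = − 3^1 + 3^3 = 24.
N = 24/3 = 8.

8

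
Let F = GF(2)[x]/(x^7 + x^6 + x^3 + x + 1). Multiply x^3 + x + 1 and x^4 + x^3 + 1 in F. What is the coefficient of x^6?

0

Multiply in GF(2)[x]: (x^3 + x + 1)·(x^4 + x^3 + 1) = x^7 + x^6 + x^5 + x + 1.
Reduce using x^7 ≡ x^6 + x^3 + x + 1 (mod x^7 + x^6 + x^3 + x + 1).
Reduced: x^5 + x^3.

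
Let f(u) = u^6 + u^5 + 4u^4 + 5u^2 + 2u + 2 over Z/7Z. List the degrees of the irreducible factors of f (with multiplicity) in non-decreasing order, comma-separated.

Complete factorization: f(u) = (u^6 + u^5 + 4u^4 + 5u^2 + 2u + 2).
Factor degrees with multiplicity: 6 = 6.

6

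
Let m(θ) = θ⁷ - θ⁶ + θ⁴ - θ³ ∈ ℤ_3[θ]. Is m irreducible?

Check for roots in ℤ_3: m(0) = 0 → root; m(1) = 0 → root; m(2) = 0 → root.
m(0) = 0, so (θ) divides m(θ); m is reducible.

No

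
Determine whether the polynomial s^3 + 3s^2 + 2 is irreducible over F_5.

Write g(s) = s^3 + 3s^2 + 2.
Check for roots in F_5: g(0) = 2; g(1) = 1; g(2) = 2; g(3) = 1; g(4) = 4.
No roots. A degree-3 polynomial over a field with no linear factor is irreducible.

Yes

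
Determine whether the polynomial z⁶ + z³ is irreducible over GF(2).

No

Write g(z) = z⁶ + z³.
Check for roots in GF(2): g(0) = 0 → root; g(1) = 0 → root.
g(0) = 0, so (z) divides g(z); g is reducible.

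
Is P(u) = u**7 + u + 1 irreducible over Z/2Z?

Yes

Check for roots in Z/2Z: P(0) = 1; P(1) = 1.
No roots, so no linear factors.
Monic irreducibles of degree 2 over GF(2): u**2 + u + 1.
None of them divide P (all give nonzero remainder).
Monic irreducibles of degree 3 over GF(2): u**3 + u + 1, u**3 + u**2 + 1.
None of them divide P (all give nonzero remainder).
No irreducible factor of degree ≤ 3 exists, so P is irreducible over GF(2).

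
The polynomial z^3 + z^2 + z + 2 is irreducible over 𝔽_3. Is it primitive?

No

Write f(z) = z^3 + z^2 + z + 2.
|GF(3^3)^×| = 3^3 − 1 = 26. Prime factorization: 26 = 2·13.
f is primitive ⇔ z has order 26 in GF(3)[z]/(f), i.e. z^(26/q) ≠ 1 for each prime q | 26.
z^(13) mod f = 1
z^(2) mod f = z^2.
Since z^(13) = 1, the order of z divides 13 < 26; not primitive.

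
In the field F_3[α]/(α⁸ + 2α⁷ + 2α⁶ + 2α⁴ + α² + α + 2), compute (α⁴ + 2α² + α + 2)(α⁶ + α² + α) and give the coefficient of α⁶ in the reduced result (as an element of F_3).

2

Multiply in F_3[α]: (α⁴ + 2α² + α + 2)·(α⁶ + α² + α) = α¹⁰ + 2α⁸ + α⁷ + α⁵ + 2α⁴ + 2α.
Reduce using α⁸ ≡ α⁷ + α⁶ + α⁴ + 2α² + 2α + 1 (mod α⁸ + 2α⁷ + 2α⁶ + 2α⁴ + α² + α + 2).
Reduced: 2α⁶ + 2α⁵ + 2α⁴ + α³ + 2α² + 2α + 1.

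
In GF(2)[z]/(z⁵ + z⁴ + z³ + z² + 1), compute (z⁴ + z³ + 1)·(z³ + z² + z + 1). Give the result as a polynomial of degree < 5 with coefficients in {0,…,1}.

Multiply in GF(2)[z]: (z⁴ + z³ + 1)·(z³ + z² + z + 1) = z⁷ + z² + z + 1.
Reduce using z⁵ ≡ z⁴ + z³ + z² + 1 (mod z⁵ + z⁴ + z³ + z² + 1).
Reduced: z³ + 1.

z^3 + 1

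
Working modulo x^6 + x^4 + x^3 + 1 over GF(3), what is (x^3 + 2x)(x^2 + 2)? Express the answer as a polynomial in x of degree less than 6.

Multiply in GF(3)[x]: (x^3 + 2x)·(x^2 + 2) = x^5 + x^3 + x.
Reduced: x^5 + x^3 + x.

x^5 + x^3 + x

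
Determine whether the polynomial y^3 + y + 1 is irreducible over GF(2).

Yes

Write P(y) = y^3 + y + 1.
Check for roots in GF(2): P(0) = 1; P(1) = 1.
No roots. A degree-3 polynomial over a field with no linear factor is irreducible.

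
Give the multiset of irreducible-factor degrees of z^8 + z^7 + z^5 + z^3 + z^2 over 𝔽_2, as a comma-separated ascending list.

Write h(z) = z^8 + z^7 + z^5 + z^3 + z^2.
Roots in 𝔽_2: h(0) = 0 → root; h(1) = 1.
Linear factors from roots: (z).
Complete factorization: h(z) = (z)^2·(z^2 + z + 1)^3.
Factor degrees with multiplicity: 1 + 1 + 2 + 2 + 2 = 8.

1, 1, 2, 2, 2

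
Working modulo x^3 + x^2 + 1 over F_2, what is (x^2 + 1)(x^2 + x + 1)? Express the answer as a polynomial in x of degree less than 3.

Multiply in F_2[x]: (x^2 + 1)·(x^2 + x + 1) = x^4 + x^3 + x + 1.
Reduce using x^3 ≡ x^2 + 1 (mod x^3 + x^2 + 1).
Reduced: 1.

1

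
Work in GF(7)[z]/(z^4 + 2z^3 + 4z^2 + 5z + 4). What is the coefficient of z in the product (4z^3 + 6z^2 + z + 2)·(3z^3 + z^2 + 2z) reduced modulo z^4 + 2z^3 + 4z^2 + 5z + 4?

Multiply in GF(7)[z]: (4z^3 + 6z^2 + z + 2)·(3z^3 + z^2 + 2z) = 5z^6 + z^5 + 3z^4 + 5z^3 + 4z^2 + 4z.
Reduce using z^4 ≡ 5z^3 + 3z^2 + 2z + 3 (mod z^4 + 2z^3 + 4z^2 + 5z + 4).
Reduced: 4z^2 + 3.

0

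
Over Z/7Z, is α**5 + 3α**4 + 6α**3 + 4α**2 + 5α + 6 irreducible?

Write P(α) = α**5 + 3α**4 + 6α**3 + 4α**2 + 5α + 6.
Check for roots in Z/7Z: P(0) = 6; P(1) = 4; P(2) = 6; P(3) = 5; P(4) = 5; P(5) = 1; P(6) = 1.
No roots, so no linear factors.
Degree-2 irreducible divisors: test the 21 monic irreducibles of degree 2 over GF(7).
None of them divide P (all give nonzero remainder).
No irreducible factor of degree ≤ 2 exists, so P is irreducible over GF(7).

Yes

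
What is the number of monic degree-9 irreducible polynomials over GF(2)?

By the necklace-counting formula, N_2(9) = (1/9) Σ_{d|9} μ(9/d)·2^d.
Divisors of 9: 1, 3, 9; μ(9/d) for each: 0, -1, 1.
Σ = − 2^3 + 2^9 = 504.
N = 504/9 = 56.

56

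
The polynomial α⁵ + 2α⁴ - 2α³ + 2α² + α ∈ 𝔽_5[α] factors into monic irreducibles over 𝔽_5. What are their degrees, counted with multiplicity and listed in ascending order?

Write f(α) = α⁵ + 2α⁴ - 2α³ + 2α² + α.
Roots in 𝔽_5: f(0) = 0 → root; f(1) = 4; f(2) = 3; f(3) = 2; f(4) = 4.
Linear factors from roots: (α).
Complete factorization: f(α) = (α)·(α² + α + 1)^2.
Factor degrees with multiplicity: 1 + 2 + 2 = 5.

1, 2, 2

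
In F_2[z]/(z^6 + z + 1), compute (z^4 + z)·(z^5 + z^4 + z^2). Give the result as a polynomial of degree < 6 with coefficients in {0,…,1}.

z^5 + z^4 + z^3 + z^2

Multiply in F_2[z]: (z^4 + z)·(z^5 + z^4 + z^2) = z^9 + z^8 + z^5 + z^3.
Reduce using z^6 ≡ z + 1 (mod z^6 + z + 1).
Reduced: z^5 + z^4 + z^3 + z^2.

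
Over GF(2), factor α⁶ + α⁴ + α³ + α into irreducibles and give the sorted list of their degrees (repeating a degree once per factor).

Write h(α) = α⁶ + α⁴ + α³ + α.
Roots in GF(2): h(0) = 0 → root; h(1) = 0 → root.
Linear factors from roots: (α), (α + 1).
Complete factorization: h(α) = (α)·(α + 1)^3·(α² + α + 1).
Factor degrees with multiplicity: 1 + 1 + 1 + 1 + 2 = 6.

1, 1, 1, 1, 2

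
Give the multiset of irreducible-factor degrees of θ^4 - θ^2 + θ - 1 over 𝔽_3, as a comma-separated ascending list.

1, 1, 2

Write h(θ) = θ^4 - θ^2 + θ - 1.
Roots in 𝔽_3: h(0) = 2; h(1) = 0 → root; h(2) = 1.
Linear factors from roots: (θ - 1).
Complete factorization: h(θ) = (θ - 1)^2·(θ^2 - θ - 1).
Factor degrees with multiplicity: 1 + 1 + 2 = 4.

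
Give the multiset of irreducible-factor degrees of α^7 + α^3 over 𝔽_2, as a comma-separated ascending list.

1, 1, 1, 1, 1, 1, 1

Write g(α) = α^7 + α^3.
Roots in 𝔽_2: g(0) = 0 → root; g(1) = 0 → root.
Linear factors from roots: (α), (α + 1).
Complete factorization: g(α) = (α)^3·(α + 1)^4.
Factor degrees with multiplicity: 1 + 1 + 1 + 1 + 1 + 1 + 1 = 7.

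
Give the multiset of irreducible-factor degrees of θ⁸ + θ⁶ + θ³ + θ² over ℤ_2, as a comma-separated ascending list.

Write f(θ) = θ⁸ + θ⁶ + θ³ + θ².
Roots in ℤ_2: f(0) = 0 → root; f(1) = 0 → root.
Linear factors from roots: (θ), (θ + 1).
Complete factorization: f(θ) = (θ + 1)·(θ)^2·(θ² + θ + 1)·(θ³ + θ + 1).
Factor degrees with multiplicity: 1 + 1 + 1 + 2 + 3 = 8.

1, 1, 1, 2, 3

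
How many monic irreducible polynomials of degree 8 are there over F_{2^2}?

8160

x^(4^8) − x is the product of all monic irreducibles of degree dividing 8; Möbius inversion gives N = (1/8) Σ μ(8/d)·4^d.
Divisors of 8: 1, 2, 4, 8; μ(8/d) for each: 0, 0, -1, 1.
Σ = − 4^4 + 4^8 = 65280.
N = 65280/8 = 8160.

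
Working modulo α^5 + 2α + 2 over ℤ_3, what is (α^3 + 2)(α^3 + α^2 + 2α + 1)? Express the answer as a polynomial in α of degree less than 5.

2α^4

Multiply in ℤ_3[α]: (α^3 + 2)·(α^3 + α^2 + 2α + 1) = α^6 + α^5 + 2α^4 + 2α^2 + α + 2.
Reduce using α^5 ≡ α + 1 (mod α^5 + 2α + 2).
Reduced: 2α^4.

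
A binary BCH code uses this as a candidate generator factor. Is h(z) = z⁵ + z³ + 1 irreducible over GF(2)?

Check for roots in GF(2): h(0) = 1; h(1) = 1.
No roots, so no linear factors.
Monic irreducibles of degree 2 over GF(2): z² + z + 1.
None of them divide h (all give nonzero remainder).
No irreducible factor of degree ≤ 2 exists, so h is irreducible over GF(2).

Yes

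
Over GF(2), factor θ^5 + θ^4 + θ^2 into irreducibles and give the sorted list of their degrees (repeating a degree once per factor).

1, 1, 3

Write f(θ) = θ^5 + θ^4 + θ^2.
Roots in GF(2): f(0) = 0 → root; f(1) = 1.
Linear factors from roots: (θ).
Complete factorization: f(θ) = (θ)^2·(θ^3 + θ^2 + 1).
Factor degrees with multiplicity: 1 + 1 + 3 = 5.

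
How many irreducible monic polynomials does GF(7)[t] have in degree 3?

The number of monic irreducibles of degree 3 over GF(7) is (1/3)·Σ_{d∣3} μ(3/d) 7^d.
Divisors of 3: 1, 3; μ(3/d) for each: -1, 1.
Σ = − 7^1 + 7^3 = 336.
N = 336/3 = 112.

112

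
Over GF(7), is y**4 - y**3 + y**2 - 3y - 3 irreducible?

Write h(y) = y**4 - y**3 + y**2 - 3y - 3.
Check for roots in GF(7): h(0) = 4; h(1) = 2; h(2) = 3; h(3) = 2; h(4) = 4; h(5) = 3; h(6) = 3.
No roots, so no linear factors.
Degree-2 irreducible divisors: test the 21 monic irreducibles of degree 2 over GF(7).
None of them divide h (all give nonzero remainder).
No irreducible factor of degree ≤ 2 exists, so h is irreducible over GF(7).

Yes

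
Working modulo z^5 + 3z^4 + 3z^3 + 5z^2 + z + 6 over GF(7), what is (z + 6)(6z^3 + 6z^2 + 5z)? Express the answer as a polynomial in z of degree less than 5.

Multiply in GF(7)[z]: (z + 6)·(6z^3 + 6z^2 + 5z) = 6z^4 + 6z^2 + 2z.
Reduced: 6z^4 + 6z^2 + 2z.

6z^4 + 6z^2 + 2z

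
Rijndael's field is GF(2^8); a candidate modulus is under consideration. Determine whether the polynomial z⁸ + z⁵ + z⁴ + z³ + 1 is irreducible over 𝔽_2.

Write m(z) = z⁸ + z⁵ + z⁴ + z³ + 1.
Check for roots in 𝔽_2: m(0) = 1; m(1) = 1.
No roots, so no linear factors.
Monic irreducibles of degree 2 over GF(2): z² + z + 1.
None of them divide m (all give nonzero remainder).
Monic irreducibles of degree 3 over GF(2): z³ + z + 1, z³ + z² + 1.
None of them divide m (all give nonzero remainder).
Monic irreducibles of degree 4 over GF(2): z⁴ + z + 1, z⁴ + z³ + 1, z⁴ + z³ + z² + z + 1.
None of them divide m (all give nonzero remainder).
No irreducible factor of degree ≤ 4 exists, so m is irreducible over GF(2).

Yes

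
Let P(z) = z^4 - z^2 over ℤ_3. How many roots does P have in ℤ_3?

Evaluate at each of the 3 elements of ℤ_3:
P(0) = 0 → root; P(1) = 0 → root; P(2) = 0 → root.
Roots: {0, 1, 2}.

3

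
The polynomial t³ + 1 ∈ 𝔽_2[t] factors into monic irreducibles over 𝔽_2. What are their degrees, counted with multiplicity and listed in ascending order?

1, 2

Write h(t) = t³ + 1.
Roots in 𝔽_2: h(0) = 1; h(1) = 0 → root.
Linear factors from roots: (t + 1).
Complete factorization: h(t) = (t + 1)·(t² + t + 1).
Factor degrees with multiplicity: 1 + 2 = 3.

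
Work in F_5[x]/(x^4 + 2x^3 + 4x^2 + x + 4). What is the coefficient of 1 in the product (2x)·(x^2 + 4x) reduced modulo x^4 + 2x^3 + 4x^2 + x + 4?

0

Multiply in F_5[x]: (2x)·(x^2 + 4x) = 2x^3 + 3x^2.
Reduced: 2x^3 + 3x^2.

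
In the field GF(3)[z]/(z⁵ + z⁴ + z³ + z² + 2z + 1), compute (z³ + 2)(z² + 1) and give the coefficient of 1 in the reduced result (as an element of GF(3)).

1

Multiply in GF(3)[z]: (z³ + 2)·(z² + 1) = z⁵ + z³ + 2z² + 2.
Reduce using z⁵ ≡ 2z⁴ + 2z³ + 2z² + z + 2 (mod z⁵ + z⁴ + z³ + z² + 2z + 1).
Reduced: 2z⁴ + z² + z + 1.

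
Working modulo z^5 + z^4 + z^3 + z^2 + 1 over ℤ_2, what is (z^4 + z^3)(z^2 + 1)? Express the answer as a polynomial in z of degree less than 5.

Multiply in ℤ_2[z]: (z^4 + z^3)·(z^2 + 1) = z^6 + z^5 + z^4 + z^3.
Reduce using z^5 ≡ z^4 + z^3 + z^2 + 1 (mod z^5 + z^4 + z^3 + z^2 + 1).
Reduced: z.

z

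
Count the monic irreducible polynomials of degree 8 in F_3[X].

810

The number of monic irreducibles of degree 8 over GF(3) is (1/8)·Σ_{d∣8} μ(8/d) 3^d.
Divisors of 8: 1, 2, 4, 8; μ(8/d) for each: 0, 0, -1, 1.
Σ = − 3^4 + 3^8 = 6480.
N = 6480/8 = 810.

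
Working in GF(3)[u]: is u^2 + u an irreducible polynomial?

No

Write h(u) = u^2 + u.
Check for roots in GF(3): h(0) = 0 → root; h(1) = 2; h(2) = 0 → root.
h(0) = 0, so (u) divides h(u); h is reducible.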